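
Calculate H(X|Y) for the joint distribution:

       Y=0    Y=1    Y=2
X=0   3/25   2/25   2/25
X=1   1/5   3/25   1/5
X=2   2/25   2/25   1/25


H(X|Y) = Σ_y p(y) H(X|Y=y)
  p(Y=0) = 2/5, H(X|Y=0) = 1.4855
  p(Y=1) = 7/25, H(X|Y=1) = 1.5567
  p(Y=2) = 8/25, H(X|Y=2) = 1.2988
H(X|Y) = 0.4000×1.4855 + 0.2800×1.5567 + 0.3200×1.2988 = 1.4457 bits


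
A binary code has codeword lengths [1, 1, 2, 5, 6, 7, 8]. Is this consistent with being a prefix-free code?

Kraft inequality: Σ 2^(-l_i) ≤ 1 for prefix-free code
Calculating: 2^(-1) + 2^(-1) + 2^(-2) + 2^(-5) + 2^(-6) + 2^(-7) + 2^(-8)
= 0.5 + 0.5 + 0.25 + 0.03125 + 0.015625 + 0.0078125 + 0.00390625
= 1.3086
Since 1.3086 > 1, prefix-free code does not exist


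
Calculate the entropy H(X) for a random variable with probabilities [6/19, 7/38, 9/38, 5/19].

H(X) = -Σ p(x) log₂ p(x)
  -6/19 × log₂(6/19) = 0.5251
  -7/38 × log₂(7/38) = 0.4496
  -9/38 × log₂(9/38) = 0.4922
  -5/19 × log₂(5/19) = 0.5068
H(X) = 1.9737 bits


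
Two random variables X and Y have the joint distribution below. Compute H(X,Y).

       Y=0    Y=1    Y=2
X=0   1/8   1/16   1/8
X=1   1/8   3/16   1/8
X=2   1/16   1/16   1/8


H(X,Y) = -Σ p(x,y) log₂ p(x,y)
  p(0,0)=1/8: -0.1250 × log₂(0.1250) = 0.3750
  p(0,1)=1/16: -0.0625 × log₂(0.0625) = 0.2500
  p(0,2)=1/8: -0.1250 × log₂(0.1250) = 0.3750
  p(1,0)=1/8: -0.1250 × log₂(0.1250) = 0.3750
  p(1,1)=3/16: -0.1875 × log₂(0.1875) = 0.4528
  p(1,2)=1/8: -0.1250 × log₂(0.1250) = 0.3750
  p(2,0)=1/16: -0.0625 × log₂(0.0625) = 0.2500
  p(2,1)=1/16: -0.0625 × log₂(0.0625) = 0.2500
  p(2,2)=1/8: -0.1250 × log₂(0.1250) = 0.3750
H(X,Y) = 3.0778 bits


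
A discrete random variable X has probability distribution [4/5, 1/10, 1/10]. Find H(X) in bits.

H(X) = -Σ p(x) log₂ p(x)
  -4/5 × log₂(4/5) = 0.2575
  -1/10 × log₂(1/10) = 0.3322
  -1/10 × log₂(1/10) = 0.3322
H(X) = 0.9219 bits


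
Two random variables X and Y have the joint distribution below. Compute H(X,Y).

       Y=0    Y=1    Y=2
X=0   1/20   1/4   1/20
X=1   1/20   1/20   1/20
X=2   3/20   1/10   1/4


H(X,Y) = -Σ p(x,y) log₂ p(x,y)
  p(0,0)=1/20: -0.0500 × log₂(0.0500) = 0.2161
  p(0,1)=1/4: -0.2500 × log₂(0.2500) = 0.5000
  p(0,2)=1/20: -0.0500 × log₂(0.0500) = 0.2161
  p(1,0)=1/20: -0.0500 × log₂(0.0500) = 0.2161
  p(1,1)=1/20: -0.0500 × log₂(0.0500) = 0.2161
  p(1,2)=1/20: -0.0500 × log₂(0.0500) = 0.2161
  p(2,0)=3/20: -0.1500 × log₂(0.1500) = 0.4105
  p(2,1)=1/10: -0.1000 × log₂(0.1000) = 0.3322
  p(2,2)=1/4: -0.2500 × log₂(0.2500) = 0.5000
H(X,Y) = 2.8232 bits


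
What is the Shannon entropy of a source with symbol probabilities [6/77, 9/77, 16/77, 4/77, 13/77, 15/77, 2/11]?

H(X) = -Σ p(x) log₂ p(x)
  -6/77 × log₂(6/77) = 0.2869
  -9/77 × log₂(9/77) = 0.3620
  -16/77 × log₂(16/77) = 0.4710
  -4/77 × log₂(4/77) = 0.2217
  -13/77 × log₂(13/77) = 0.4333
  -15/77 × log₂(15/77) = 0.4597
  -2/11 × log₂(2/11) = 0.4472
H(X) = 2.6817 bits


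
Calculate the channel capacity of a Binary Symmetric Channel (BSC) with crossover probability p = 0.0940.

For BSC with error probability p:
C = 1 - H(p) where H(p) is binary entropy
H(0.0940) = -0.0940 × log₂(0.0940) - 0.9060 × log₂(0.9060)
H(p) = 0.4497
C = 1 - 0.4497 = 0.5503 bits/use


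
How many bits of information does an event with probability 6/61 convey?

Information content I(x) = -log₂(p(x))
I = -log₂(6/61) = -log₂(0.0984)
I = 3.3458 bits


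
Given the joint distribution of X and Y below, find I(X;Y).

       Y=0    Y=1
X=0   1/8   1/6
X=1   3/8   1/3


H(X) = 0.8709, H(Y) = 1.0000, H(X,Y) = 1.8648
I(X;Y) = H(X) + H(Y) - H(X,Y) = 0.0061 bits


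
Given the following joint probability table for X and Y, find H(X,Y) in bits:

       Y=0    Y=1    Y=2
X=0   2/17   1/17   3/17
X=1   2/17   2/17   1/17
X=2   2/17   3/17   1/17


H(X,Y) = -Σ p(x,y) log₂ p(x,y)
  p(0,0)=2/17: -0.1176 × log₂(0.1176) = 0.3632
  p(0,1)=1/17: -0.0588 × log₂(0.0588) = 0.2404
  p(0,2)=3/17: -0.1765 × log₂(0.1765) = 0.4416
  p(1,0)=2/17: -0.1176 × log₂(0.1176) = 0.3632
  p(1,1)=2/17: -0.1176 × log₂(0.1176) = 0.3632
  p(1,2)=1/17: -0.0588 × log₂(0.0588) = 0.2404
  p(2,0)=2/17: -0.1176 × log₂(0.1176) = 0.3632
  p(2,1)=3/17: -0.1765 × log₂(0.1765) = 0.4416
  p(2,2)=1/17: -0.0588 × log₂(0.0588) = 0.2404
H(X,Y) = 3.0575 bits


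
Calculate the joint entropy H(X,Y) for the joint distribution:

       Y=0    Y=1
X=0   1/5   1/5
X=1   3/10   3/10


H(X,Y) = -Σ p(x,y) log₂ p(x,y)
  p(0,0)=1/5: -0.2000 × log₂(0.2000) = 0.4644
  p(0,1)=1/5: -0.2000 × log₂(0.2000) = 0.4644
  p(1,0)=3/10: -0.3000 × log₂(0.3000) = 0.5211
  p(1,1)=3/10: -0.3000 × log₂(0.3000) = 0.5211
H(X,Y) = 1.9710 bits


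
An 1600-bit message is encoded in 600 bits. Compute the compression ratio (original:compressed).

Compression ratio = Original / Compressed
= 1600 / 600 = 2.67:1


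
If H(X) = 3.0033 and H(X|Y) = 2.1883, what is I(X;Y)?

I(X;Y) = H(X) - H(X|Y)
I(X;Y) = 3.0033 - 2.1883 = 0.815 bits


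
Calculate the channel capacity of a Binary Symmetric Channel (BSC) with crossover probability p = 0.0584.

For BSC with error probability p:
C = 1 - H(p) where H(p) is binary entropy
H(0.0584) = -0.0584 × log₂(0.0584) - 0.9416 × log₂(0.9416)
H(p) = 0.3211
C = 1 - 0.3211 = 0.6789 bits/use


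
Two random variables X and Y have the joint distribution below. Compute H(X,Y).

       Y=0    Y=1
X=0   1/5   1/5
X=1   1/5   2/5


H(X,Y) = -Σ p(x,y) log₂ p(x,y)
  p(0,0)=1/5: -0.2000 × log₂(0.2000) = 0.4644
  p(0,1)=1/5: -0.2000 × log₂(0.2000) = 0.4644
  p(1,0)=1/5: -0.2000 × log₂(0.2000) = 0.4644
  p(1,1)=2/5: -0.4000 × log₂(0.4000) = 0.5288
H(X,Y) = 1.9219 bits


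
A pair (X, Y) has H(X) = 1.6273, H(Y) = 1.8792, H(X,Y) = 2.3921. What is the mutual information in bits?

I(X;Y) = H(X) + H(Y) - H(X,Y)
I(X;Y) = 1.6273 + 1.8792 - 2.3921 = 1.1144 bits


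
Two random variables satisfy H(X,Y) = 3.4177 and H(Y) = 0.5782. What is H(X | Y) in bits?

Chain rule: H(X,Y) = H(X|Y) + H(Y)
H(X|Y) = H(X,Y) - H(Y) = 3.4177 - 0.5782 = 2.8395 bits


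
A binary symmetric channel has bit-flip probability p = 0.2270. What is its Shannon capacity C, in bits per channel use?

For BSC with error probability p:
C = 1 - H(p) where H(p) is binary entropy
H(0.2270) = -0.2270 × log₂(0.2270) - 0.7730 × log₂(0.7730)
H(p) = 0.7727
C = 1 - 0.7727 = 0.2273 bits/use


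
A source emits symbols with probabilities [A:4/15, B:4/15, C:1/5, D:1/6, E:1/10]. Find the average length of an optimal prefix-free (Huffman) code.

Huffman tree construction:
Combine smallest probabilities repeatedly
Resulting codes:
  A: 01 (length 2)
  B: 10 (length 2)
  C: 00 (length 2)
  D: 111 (length 3)
  E: 110 (length 3)
Average length = Σ p(s) × length(s) = 2.2667 bits


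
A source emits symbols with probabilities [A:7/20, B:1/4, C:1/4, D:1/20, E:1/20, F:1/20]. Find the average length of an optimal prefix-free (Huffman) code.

Huffman tree construction:
Combine smallest probabilities repeatedly
Resulting codes:
  A: 11 (length 2)
  B: 01 (length 2)
  C: 10 (length 2)
  D: 0010 (length 4)
  E: 0011 (length 4)
  F: 000 (length 3)
Average length = Σ p(s) × length(s) = 2.2500 bits


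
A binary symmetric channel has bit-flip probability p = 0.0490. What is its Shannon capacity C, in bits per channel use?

For BSC with error probability p:
C = 1 - H(p) where H(p) is binary entropy
H(0.0490) = -0.0490 × log₂(0.0490) - 0.9510 × log₂(0.9510)
H(p) = 0.2821
C = 1 - 0.2821 = 0.7179 bits/use


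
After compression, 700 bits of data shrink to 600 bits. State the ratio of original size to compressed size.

Compression ratio = Original / Compressed
= 700 / 600 = 1.17:1


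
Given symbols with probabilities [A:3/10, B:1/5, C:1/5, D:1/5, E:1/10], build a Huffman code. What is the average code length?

Huffman tree construction:
Combine smallest probabilities repeatedly
Resulting codes:
  A: 10 (length 2)
  B: 111 (length 3)
  C: 00 (length 2)
  D: 01 (length 2)
  E: 110 (length 3)
Average length = Σ p(s) × length(s) = 2.3000 bits


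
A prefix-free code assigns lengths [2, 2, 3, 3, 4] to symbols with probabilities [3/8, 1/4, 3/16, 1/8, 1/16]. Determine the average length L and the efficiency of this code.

Average length L = Σ p_i × l_i = 2.4375 bits
Entropy H = 2.1085 bits
Efficiency η = H/L × 100% = 86.50%


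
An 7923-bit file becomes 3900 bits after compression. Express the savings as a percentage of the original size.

Space savings = (1 - Compressed/Original) × 100%
= (1 - 3900/7923) × 100%
= 50.78%


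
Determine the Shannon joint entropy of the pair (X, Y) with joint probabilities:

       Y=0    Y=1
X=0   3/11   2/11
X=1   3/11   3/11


H(X,Y) = -Σ p(x,y) log₂ p(x,y)
  p(0,0)=3/11: -0.2727 × log₂(0.2727) = 0.5112
  p(0,1)=2/11: -0.1818 × log₂(0.1818) = 0.4472
  p(1,0)=3/11: -0.2727 × log₂(0.2727) = 0.5112
  p(1,1)=3/11: -0.2727 × log₂(0.2727) = 0.5112
H(X,Y) = 1.9808 bits


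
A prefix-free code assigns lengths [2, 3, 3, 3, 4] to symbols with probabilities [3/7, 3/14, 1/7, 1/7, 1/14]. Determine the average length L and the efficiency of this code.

Average length L = Σ p_i × l_i = 2.6429 bits
Entropy H = 2.0742 bits
Efficiency η = H/L × 100% = 78.48%


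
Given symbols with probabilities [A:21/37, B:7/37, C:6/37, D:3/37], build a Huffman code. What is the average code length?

Huffman tree construction:
Combine smallest probabilities repeatedly
Resulting codes:
  A: 1 (length 1)
  B: 00 (length 2)
  C: 011 (length 3)
  D: 010 (length 3)
Average length = Σ p(s) × length(s) = 1.6757 bits


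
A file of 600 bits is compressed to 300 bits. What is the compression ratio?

Compression ratio = Original / Compressed
= 600 / 300 = 2.00:1


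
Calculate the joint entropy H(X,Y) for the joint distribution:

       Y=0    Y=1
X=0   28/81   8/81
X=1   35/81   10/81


H(X,Y) = -Σ p(x,y) log₂ p(x,y)
  p(0,0)=28/81: -0.3457 × log₂(0.3457) = 0.5298
  p(0,1)=8/81: -0.0988 × log₂(0.0988) = 0.3299
  p(1,0)=35/81: -0.4321 × log₂(0.4321) = 0.5231
  p(1,1)=10/81: -0.1235 × log₂(0.1235) = 0.3726
H(X,Y) = 1.7553 bits


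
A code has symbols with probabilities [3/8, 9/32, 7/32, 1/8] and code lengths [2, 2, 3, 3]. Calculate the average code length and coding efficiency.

Average length L = Σ p_i × l_i = 2.3438 bits
Entropy H = 1.9000 bits
Efficiency η = H/L × 100% = 81.07%


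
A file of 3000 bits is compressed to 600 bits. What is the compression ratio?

Compression ratio = Original / Compressed
= 3000 / 600 = 5.00:1


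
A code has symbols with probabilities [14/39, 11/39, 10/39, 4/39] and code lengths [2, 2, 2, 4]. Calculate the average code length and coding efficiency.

Average length L = Σ p_i × l_i = 2.2051 bits
Entropy H = 1.8860 bits
Efficiency η = H/L × 100% = 85.53%


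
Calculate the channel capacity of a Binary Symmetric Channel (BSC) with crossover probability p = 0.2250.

For BSC with error probability p:
C = 1 - H(p) where H(p) is binary entropy
H(0.2250) = -0.2250 × log₂(0.2250) - 0.7750 × log₂(0.7750)
H(p) = 0.7692
C = 1 - 0.7692 = 0.2308 bits/use


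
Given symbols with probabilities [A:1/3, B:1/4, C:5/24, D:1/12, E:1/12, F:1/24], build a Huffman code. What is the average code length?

Huffman tree construction:
Combine smallest probabilities repeatedly
Resulting codes:
  A: 11 (length 2)
  B: 10 (length 2)
  C: 00 (length 2)
  D: 0111 (length 4)
  E: 010 (length 3)
  F: 0110 (length 4)
Average length = Σ p(s) × length(s) = 2.3333 bits


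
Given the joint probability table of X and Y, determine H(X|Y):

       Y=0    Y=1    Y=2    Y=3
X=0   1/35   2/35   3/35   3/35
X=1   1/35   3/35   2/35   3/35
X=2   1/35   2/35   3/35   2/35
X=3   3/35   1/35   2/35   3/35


H(X|Y) = Σ_y p(y) H(X|Y=y)
  p(Y=0) = 6/35, H(X|Y=0) = 1.7925
  p(Y=1) = 8/35, H(X|Y=1) = 1.9056
  p(Y=2) = 2/7, H(X|Y=2) = 1.9710
  p(Y=3) = 11/35, H(X|Y=3) = 1.9808
H(X|Y) = 0.1714×1.7925 + 0.2286×1.9056 + 0.2857×1.9710 + 0.3143×1.9808 = 1.9285 bits


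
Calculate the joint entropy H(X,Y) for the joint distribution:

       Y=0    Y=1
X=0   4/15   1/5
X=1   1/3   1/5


H(X,Y) = -Σ p(x,y) log₂ p(x,y)
  p(0,0)=4/15: -0.2667 × log₂(0.2667) = 0.5085
  p(0,1)=1/5: -0.2000 × log₂(0.2000) = 0.4644
  p(1,0)=1/3: -0.3333 × log₂(0.3333) = 0.5283
  p(1,1)=1/5: -0.2000 × log₂(0.2000) = 0.4644
H(X,Y) = 1.9656 bits


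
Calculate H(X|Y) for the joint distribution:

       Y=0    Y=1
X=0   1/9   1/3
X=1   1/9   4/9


H(X|Y) = Σ_y p(y) H(X|Y=y)
  p(Y=0) = 2/9, H(X|Y=0) = 1.0000
  p(Y=1) = 7/9, H(X|Y=1) = 0.9852
H(X|Y) = 0.2222×1.0000 + 0.7778×0.9852 = 0.9885 bits


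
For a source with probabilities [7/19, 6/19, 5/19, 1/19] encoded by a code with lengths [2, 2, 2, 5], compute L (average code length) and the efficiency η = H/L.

Average length L = Σ p_i × l_i = 2.1579 bits
Entropy H = 1.7863 bits
Efficiency η = H/L × 100% = 82.78%


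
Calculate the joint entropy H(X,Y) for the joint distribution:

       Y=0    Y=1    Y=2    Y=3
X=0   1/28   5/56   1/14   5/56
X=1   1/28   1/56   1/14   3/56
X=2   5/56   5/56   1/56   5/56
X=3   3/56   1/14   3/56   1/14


H(X,Y) = -Σ p(x,y) log₂ p(x,y)
  p(0,0)=1/28: -0.0357 × log₂(0.0357) = 0.1717
  p(0,1)=5/56: -0.0893 × log₂(0.0893) = 0.3112
  p(0,2)=1/14: -0.0714 × log₂(0.0714) = 0.2720
  p(0,3)=5/56: -0.0893 × log₂(0.0893) = 0.3112
  p(1,0)=1/28: -0.0357 × log₂(0.0357) = 0.1717
  p(1,1)=1/56: -0.0179 × log₂(0.0179) = 0.1037
  p(1,2)=1/14: -0.0714 × log₂(0.0714) = 0.2720
  p(1,3)=3/56: -0.0536 × log₂(0.0536) = 0.2262
  p(2,0)=5/56: -0.0893 × log₂(0.0893) = 0.3112
  p(2,1)=5/56: -0.0893 × log₂(0.0893) = 0.3112
  p(2,2)=1/56: -0.0179 × log₂(0.0179) = 0.1037
  p(2,3)=5/56: -0.0893 × log₂(0.0893) = 0.3112
  p(3,0)=3/56: -0.0536 × log₂(0.0536) = 0.2262
  p(3,1)=1/14: -0.0714 × log₂(0.0714) = 0.2720
  p(3,2)=3/56: -0.0536 × log₂(0.0536) = 0.2262
  p(3,3)=1/14: -0.0714 × log₂(0.0714) = 0.2720
H(X,Y) = 3.8732 bits


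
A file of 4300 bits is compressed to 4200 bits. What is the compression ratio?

Compression ratio = Original / Compressed
= 4300 / 4200 = 1.02:1


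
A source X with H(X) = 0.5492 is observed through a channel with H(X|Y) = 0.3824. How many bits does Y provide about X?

I(X;Y) = H(X) - H(X|Y)
I(X;Y) = 0.5492 - 0.3824 = 0.1668 bits


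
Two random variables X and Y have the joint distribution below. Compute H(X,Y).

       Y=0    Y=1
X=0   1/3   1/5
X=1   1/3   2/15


H(X,Y) = -Σ p(x,y) log₂ p(x,y)
  p(0,0)=1/3: -0.3333 × log₂(0.3333) = 0.5283
  p(0,1)=1/5: -0.2000 × log₂(0.2000) = 0.4644
  p(1,0)=1/3: -0.3333 × log₂(0.3333) = 0.5283
  p(1,1)=2/15: -0.1333 × log₂(0.1333) = 0.3876
H(X,Y) = 1.9086 bits


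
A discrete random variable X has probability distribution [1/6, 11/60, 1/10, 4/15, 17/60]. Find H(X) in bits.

H(X) = -Σ p(x) log₂ p(x)
  -1/6 × log₂(1/6) = 0.4308
  -11/60 × log₂(11/60) = 0.4487
  -1/10 × log₂(1/10) = 0.3322
  -4/15 × log₂(4/15) = 0.5085
  -17/60 × log₂(17/60) = 0.5155
H(X) = 2.2357 bits


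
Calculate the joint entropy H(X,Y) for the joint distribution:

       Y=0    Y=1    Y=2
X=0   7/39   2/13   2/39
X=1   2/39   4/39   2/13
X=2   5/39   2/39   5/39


H(X,Y) = -Σ p(x,y) log₂ p(x,y)
  p(0,0)=7/39: -0.1795 × log₂(0.1795) = 0.4448
  p(0,1)=2/13: -0.1538 × log₂(0.1538) = 0.4155
  p(0,2)=2/39: -0.0513 × log₂(0.0513) = 0.2198
  p(1,0)=2/39: -0.0513 × log₂(0.0513) = 0.2198
  p(1,1)=4/39: -0.1026 × log₂(0.1026) = 0.3370
  p(1,2)=2/13: -0.1538 × log₂(0.1538) = 0.4155
  p(2,0)=5/39: -0.1282 × log₂(0.1282) = 0.3799
  p(2,1)=2/39: -0.0513 × log₂(0.0513) = 0.2198
  p(2,2)=5/39: -0.1282 × log₂(0.1282) = 0.3799
H(X,Y) = 3.0318 bits


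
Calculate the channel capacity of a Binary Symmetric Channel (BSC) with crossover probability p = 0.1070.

For BSC with error probability p:
C = 1 - H(p) where H(p) is binary entropy
H(0.1070) = -0.1070 × log₂(0.1070) - 0.8930 × log₂(0.8930)
H(p) = 0.4908
C = 1 - 0.4908 = 0.5092 bits/use


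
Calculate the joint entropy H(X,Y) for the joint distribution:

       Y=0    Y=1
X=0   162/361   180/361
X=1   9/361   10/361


H(X,Y) = -Σ p(x,y) log₂ p(x,y)
  p(0,0)=162/361: -0.4488 × log₂(0.4488) = 0.5188
  p(0,1)=180/361: -0.4986 × log₂(0.4986) = 0.5006
  p(1,0)=9/361: -0.0249 × log₂(0.0249) = 0.1328
  p(1,1)=10/361: -0.0277 × log₂(0.0277) = 0.1433
H(X,Y) = 1.2955 bits


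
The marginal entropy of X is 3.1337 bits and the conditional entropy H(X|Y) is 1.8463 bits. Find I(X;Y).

I(X;Y) = H(X) - H(X|Y)
I(X;Y) = 3.1337 - 1.8463 = 1.2874 bits


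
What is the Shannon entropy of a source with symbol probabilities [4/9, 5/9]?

H(X) = -Σ p(x) log₂ p(x)
  -4/9 × log₂(4/9) = 0.5200
  -5/9 × log₂(5/9) = 0.4711
H(X) = 0.9911 bits


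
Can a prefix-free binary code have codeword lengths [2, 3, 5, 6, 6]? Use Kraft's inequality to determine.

Kraft inequality: Σ 2^(-l_i) ≤ 1 for prefix-free code
Calculating: 2^(-2) + 2^(-3) + 2^(-5) + 2^(-6) + 2^(-6)
= 0.25 + 0.125 + 0.03125 + 0.015625 + 0.015625
= 0.4375
Since 0.4375 ≤ 1, prefix-free code exists


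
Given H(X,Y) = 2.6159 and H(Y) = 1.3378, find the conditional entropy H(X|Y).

Chain rule: H(X,Y) = H(X|Y) + H(Y)
H(X|Y) = H(X,Y) - H(Y) = 2.6159 - 1.3378 = 1.2781 bits


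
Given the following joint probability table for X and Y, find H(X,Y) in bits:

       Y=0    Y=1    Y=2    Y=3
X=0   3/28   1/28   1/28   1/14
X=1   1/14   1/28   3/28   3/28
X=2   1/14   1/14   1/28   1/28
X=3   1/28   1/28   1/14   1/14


H(X,Y) = -Σ p(x,y) log₂ p(x,y)
  p(0,0)=3/28: -0.1071 × log₂(0.1071) = 0.3453
  p(0,1)=1/28: -0.0357 × log₂(0.0357) = 0.1717
  p(0,2)=1/28: -0.0357 × log₂(0.0357) = 0.1717
  p(0,3)=1/14: -0.0714 × log₂(0.0714) = 0.2720
  p(1,0)=1/14: -0.0714 × log₂(0.0714) = 0.2720
  p(1,1)=1/28: -0.0357 × log₂(0.0357) = 0.1717
  p(1,2)=3/28: -0.1071 × log₂(0.1071) = 0.3453
  p(1,3)=3/28: -0.1071 × log₂(0.1071) = 0.3453
  p(2,0)=1/14: -0.0714 × log₂(0.0714) = 0.2720
  p(2,1)=1/14: -0.0714 × log₂(0.0714) = 0.2720
  p(2,2)=1/28: -0.0357 × log₂(0.0357) = 0.1717
  p(2,3)=1/28: -0.0357 × log₂(0.0357) = 0.1717
  p(3,0)=1/28: -0.0357 × log₂(0.0357) = 0.1717
  p(3,1)=1/28: -0.0357 × log₂(0.0357) = 0.1717
  p(3,2)=1/14: -0.0714 × log₂(0.0714) = 0.2720
  p(3,3)=1/14: -0.0714 × log₂(0.0714) = 0.2720
H(X,Y) = 3.8693 bits


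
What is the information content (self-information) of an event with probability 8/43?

Information content I(x) = -log₂(p(x))
I = -log₂(8/43) = -log₂(0.1860)
I = 2.4263 bits


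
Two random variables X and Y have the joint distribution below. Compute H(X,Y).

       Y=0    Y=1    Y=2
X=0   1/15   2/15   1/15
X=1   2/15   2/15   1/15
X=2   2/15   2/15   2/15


H(X,Y) = -Σ p(x,y) log₂ p(x,y)
  p(0,0)=1/15: -0.0667 × log₂(0.0667) = 0.2605
  p(0,1)=2/15: -0.1333 × log₂(0.1333) = 0.3876
  p(0,2)=1/15: -0.0667 × log₂(0.0667) = 0.2605
  p(1,0)=2/15: -0.1333 × log₂(0.1333) = 0.3876
  p(1,1)=2/15: -0.1333 × log₂(0.1333) = 0.3876
  p(1,2)=1/15: -0.0667 × log₂(0.0667) = 0.2605
  p(2,0)=2/15: -0.1333 × log₂(0.1333) = 0.3876
  p(2,1)=2/15: -0.1333 × log₂(0.1333) = 0.3876
  p(2,2)=2/15: -0.1333 × log₂(0.1333) = 0.3876
H(X,Y) = 3.1069 bits


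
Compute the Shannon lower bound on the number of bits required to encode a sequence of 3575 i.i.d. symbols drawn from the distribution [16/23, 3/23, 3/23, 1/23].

Entropy H = 1.3275 bits/symbol
Minimum bits = H × n = 1.3275 × 3575
= 4745.76 bits


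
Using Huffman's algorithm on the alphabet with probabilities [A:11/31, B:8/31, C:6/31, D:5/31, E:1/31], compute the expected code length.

Huffman tree construction:
Combine smallest probabilities repeatedly
Resulting codes:
  A: 11 (length 2)
  B: 10 (length 2)
  C: 00 (length 2)
  D: 011 (length 3)
  E: 010 (length 3)
Average length = Σ p(s) × length(s) = 2.1935 bits


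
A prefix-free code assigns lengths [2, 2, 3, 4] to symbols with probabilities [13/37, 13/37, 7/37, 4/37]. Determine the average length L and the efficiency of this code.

Average length L = Σ p_i × l_i = 2.4054 bits
Entropy H = 1.8618 bits
Efficiency η = H/L × 100% = 77.40%


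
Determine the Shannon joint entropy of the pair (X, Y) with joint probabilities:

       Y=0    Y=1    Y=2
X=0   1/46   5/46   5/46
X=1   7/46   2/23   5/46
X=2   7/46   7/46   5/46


H(X,Y) = -Σ p(x,y) log₂ p(x,y)
  p(0,0)=1/46: -0.0217 × log₂(0.0217) = 0.1201
  p(0,1)=5/46: -0.1087 × log₂(0.1087) = 0.3480
  p(0,2)=5/46: -0.1087 × log₂(0.1087) = 0.3480
  p(1,0)=7/46: -0.1522 × log₂(0.1522) = 0.4133
  p(1,1)=2/23: -0.0870 × log₂(0.0870) = 0.3064
  p(1,2)=5/46: -0.1087 × log₂(0.1087) = 0.3480
  p(2,0)=7/46: -0.1522 × log₂(0.1522) = 0.4133
  p(2,1)=7/46: -0.1522 × log₂(0.1522) = 0.4133
  p(2,2)=5/46: -0.1087 × log₂(0.1087) = 0.3480
H(X,Y) = 3.0585 bits


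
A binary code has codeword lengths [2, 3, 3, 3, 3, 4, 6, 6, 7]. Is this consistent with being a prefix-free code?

Kraft inequality: Σ 2^(-l_i) ≤ 1 for prefix-free code
Calculating: 2^(-2) + 2^(-3) + 2^(-3) + 2^(-3) + 2^(-3) + 2^(-4) + 2^(-6) + 2^(-6) + 2^(-7)
= 0.25 + 0.125 + 0.125 + 0.125 + 0.125 + 0.0625 + 0.015625 + 0.015625 + 0.0078125
= 0.8516
Since 0.8516 ≤ 1, prefix-free code exists


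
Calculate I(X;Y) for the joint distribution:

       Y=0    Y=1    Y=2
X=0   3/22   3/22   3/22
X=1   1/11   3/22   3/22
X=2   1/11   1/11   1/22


H(X) = 1.5440, H(Y) = 1.5820, H(X,Y) = 3.1060
I(X;Y) = H(X) + H(Y) - H(X,Y) = 0.0200 bits


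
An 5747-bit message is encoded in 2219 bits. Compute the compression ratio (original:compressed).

Compression ratio = Original / Compressed
= 5747 / 2219 = 2.59:1


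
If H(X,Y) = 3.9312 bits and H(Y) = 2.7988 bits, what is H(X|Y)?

Chain rule: H(X,Y) = H(X|Y) + H(Y)
H(X|Y) = H(X,Y) - H(Y) = 3.9312 - 2.7988 = 1.1324 bits


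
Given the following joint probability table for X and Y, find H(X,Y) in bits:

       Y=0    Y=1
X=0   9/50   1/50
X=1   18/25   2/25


H(X,Y) = -Σ p(x,y) log₂ p(x,y)
  p(0,0)=9/50: -0.1800 × log₂(0.1800) = 0.4453
  p(0,1)=1/50: -0.0200 × log₂(0.0200) = 0.1129
  p(1,0)=18/25: -0.7200 × log₂(0.7200) = 0.3412
  p(1,1)=2/25: -0.0800 × log₂(0.0800) = 0.2915
H(X,Y) = 1.1909 bits


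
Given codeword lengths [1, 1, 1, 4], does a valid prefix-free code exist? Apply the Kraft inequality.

Kraft inequality: Σ 2^(-l_i) ≤ 1 for prefix-free code
Calculating: 2^(-1) + 2^(-1) + 2^(-1) + 2^(-4)
= 0.5 + 0.5 + 0.5 + 0.0625
= 1.5625
Since 1.5625 > 1, prefix-free code does not exist


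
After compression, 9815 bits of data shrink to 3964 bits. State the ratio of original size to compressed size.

Compression ratio = Original / Compressed
= 9815 / 3964 = 2.48:1


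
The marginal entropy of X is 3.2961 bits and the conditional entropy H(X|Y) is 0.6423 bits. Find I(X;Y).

I(X;Y) = H(X) - H(X|Y)
I(X;Y) = 3.2961 - 0.6423 = 2.6538 bits


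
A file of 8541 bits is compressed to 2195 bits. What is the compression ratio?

Compression ratio = Original / Compressed
= 8541 / 2195 = 3.89:1


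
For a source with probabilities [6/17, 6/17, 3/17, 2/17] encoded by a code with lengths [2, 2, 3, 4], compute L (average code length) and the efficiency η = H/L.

Average length L = Σ p_i × l_i = 2.4118 bits
Entropy H = 1.8654 bits
Efficiency η = H/L × 100% = 77.35%


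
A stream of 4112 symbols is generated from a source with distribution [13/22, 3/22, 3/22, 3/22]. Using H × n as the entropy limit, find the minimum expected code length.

Entropy H = 1.6244 bits/symbol
Minimum bits = H × n = 1.6244 × 4112
= 6679.59 bits


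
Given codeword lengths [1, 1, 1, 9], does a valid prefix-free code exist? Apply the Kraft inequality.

Kraft inequality: Σ 2^(-l_i) ≤ 1 for prefix-free code
Calculating: 2^(-1) + 2^(-1) + 2^(-1) + 2^(-9)
= 0.5 + 0.5 + 0.5 + 0.001953125
= 1.5020
Since 1.5020 > 1, prefix-free code does not exist


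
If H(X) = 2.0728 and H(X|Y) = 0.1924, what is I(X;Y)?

I(X;Y) = H(X) - H(X|Y)
I(X;Y) = 2.0728 - 0.1924 = 1.8804 bits


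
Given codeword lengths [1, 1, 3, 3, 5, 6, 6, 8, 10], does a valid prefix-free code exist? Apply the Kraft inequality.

Kraft inequality: Σ 2^(-l_i) ≤ 1 for prefix-free code
Calculating: 2^(-1) + 2^(-1) + 2^(-3) + 2^(-3) + 2^(-5) + 2^(-6) + 2^(-6) + 2^(-8) + 2^(-10)
= 0.5 + 0.5 + 0.125 + 0.125 + 0.03125 + 0.015625 + 0.015625 + 0.00390625 + 0.0009765625
= 1.3174
Since 1.3174 > 1, prefix-free code does not exist


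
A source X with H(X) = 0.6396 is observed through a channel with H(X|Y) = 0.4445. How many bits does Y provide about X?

I(X;Y) = H(X) - H(X|Y)
I(X;Y) = 0.6396 - 0.4445 = 0.1951 bits


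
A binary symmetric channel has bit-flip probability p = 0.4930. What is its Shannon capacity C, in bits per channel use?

For BSC with error probability p:
C = 1 - H(p) where H(p) is binary entropy
H(0.4930) = -0.4930 × log₂(0.4930) - 0.5070 × log₂(0.5070)
H(p) = 0.9999
C = 1 - 0.9999 = 0.0001 bits/use


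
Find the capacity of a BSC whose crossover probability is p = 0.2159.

For BSC with error probability p:
C = 1 - H(p) where H(p) is binary entropy
H(0.2159) = -0.2159 × log₂(0.2159) - 0.7841 × log₂(0.7841)
H(p) = 0.7526
C = 1 - 0.7526 = 0.2474 bits/use


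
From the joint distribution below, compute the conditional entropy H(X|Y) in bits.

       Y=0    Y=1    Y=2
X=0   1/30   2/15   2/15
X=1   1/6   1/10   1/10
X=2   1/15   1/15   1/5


H(X|Y) = Σ_y p(y) H(X|Y=y)
  p(Y=0) = 4/15, H(X|Y=0) = 1.2988
  p(Y=1) = 3/10, H(X|Y=1) = 1.5305
  p(Y=2) = 13/30, H(X|Y=2) = 1.5262
H(X|Y) = 0.2667×1.2988 + 0.3000×1.5305 + 0.4333×1.5262 = 1.4669 bits


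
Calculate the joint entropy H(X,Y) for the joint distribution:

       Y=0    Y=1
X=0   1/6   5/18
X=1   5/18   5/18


H(X,Y) = -Σ p(x,y) log₂ p(x,y)
  p(0,0)=1/6: -0.1667 × log₂(0.1667) = 0.4308
  p(0,1)=5/18: -0.2778 × log₂(0.2778) = 0.5133
  p(1,0)=5/18: -0.2778 × log₂(0.2778) = 0.5133
  p(1,1)=5/18: -0.2778 × log₂(0.2778) = 0.5133
H(X,Y) = 1.9708 bits


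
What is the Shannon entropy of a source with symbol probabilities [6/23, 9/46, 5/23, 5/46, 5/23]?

H(X) = -Σ p(x) log₂ p(x)
  -6/23 × log₂(6/23) = 0.5057
  -9/46 × log₂(9/46) = 0.4605
  -5/23 × log₂(5/23) = 0.4786
  -5/46 × log₂(5/46) = 0.3480
  -5/23 × log₂(5/23) = 0.4786
H(X) = 2.2715 bits


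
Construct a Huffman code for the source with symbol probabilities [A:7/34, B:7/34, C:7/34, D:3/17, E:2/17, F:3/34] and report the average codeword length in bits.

Huffman tree construction:
Combine smallest probabilities repeatedly
Resulting codes:
  A: 111 (length 3)
  B: 00 (length 2)
  C: 01 (length 2)
  D: 110 (length 3)
  E: 101 (length 3)
  F: 100 (length 3)
Average length = Σ p(s) × length(s) = 2.5882 bits


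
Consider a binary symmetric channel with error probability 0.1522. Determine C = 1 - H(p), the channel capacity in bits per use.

For BSC with error probability p:
C = 1 - H(p) where H(p) is binary entropy
H(0.1522) = -0.1522 × log₂(0.1522) - 0.8478 × log₂(0.8478)
H(p) = 0.6153
C = 1 - 0.6153 = 0.3847 bits/use


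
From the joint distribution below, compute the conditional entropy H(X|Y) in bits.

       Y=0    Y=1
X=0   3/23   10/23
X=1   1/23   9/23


H(X|Y) = Σ_y p(y) H(X|Y=y)
  p(Y=0) = 4/23, H(X|Y=0) = 0.8113
  p(Y=1) = 19/23, H(X|Y=1) = 0.9980
H(X|Y) = 0.1739×0.8113 + 0.8261×0.9980 = 0.9655 bits


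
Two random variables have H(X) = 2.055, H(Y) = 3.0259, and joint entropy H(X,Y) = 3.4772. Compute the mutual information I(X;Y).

I(X;Y) = H(X) + H(Y) - H(X,Y)
I(X;Y) = 2.055 + 3.0259 - 3.4772 = 1.6037 bits


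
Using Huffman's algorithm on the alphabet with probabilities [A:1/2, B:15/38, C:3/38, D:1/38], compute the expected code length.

Huffman tree construction:
Combine smallest probabilities repeatedly
Resulting codes:
  A: 0 (length 1)
  B: 11 (length 2)
  C: 101 (length 3)
  D: 100 (length 3)
Average length = Σ p(s) × length(s) = 1.6053 bits


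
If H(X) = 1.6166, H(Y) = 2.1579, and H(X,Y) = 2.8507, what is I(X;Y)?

I(X;Y) = H(X) + H(Y) - H(X,Y)
I(X;Y) = 1.6166 + 2.1579 - 2.8507 = 0.9238 bits


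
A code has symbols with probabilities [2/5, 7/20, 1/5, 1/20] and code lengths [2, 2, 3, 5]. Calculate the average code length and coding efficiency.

Average length L = Σ p_i × l_i = 2.3500 bits
Entropy H = 1.7394 bits
Efficiency η = H/L × 100% = 74.02%


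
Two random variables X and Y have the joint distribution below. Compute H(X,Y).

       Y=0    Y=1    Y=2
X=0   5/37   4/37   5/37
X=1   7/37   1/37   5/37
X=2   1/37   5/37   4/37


H(X,Y) = -Σ p(x,y) log₂ p(x,y)
  p(0,0)=5/37: -0.1351 × log₂(0.1351) = 0.3902
  p(0,1)=4/37: -0.1081 × log₂(0.1081) = 0.3470
  p(0,2)=5/37: -0.1351 × log₂(0.1351) = 0.3902
  p(1,0)=7/37: -0.1892 × log₂(0.1892) = 0.4545
  p(1,1)=1/37: -0.0270 × log₂(0.0270) = 0.1408
  p(1,2)=5/37: -0.1351 × log₂(0.1351) = 0.3902
  p(2,0)=1/37: -0.0270 × log₂(0.0270) = 0.1408
  p(2,1)=5/37: -0.1351 × log₂(0.1351) = 0.3902
  p(2,2)=4/37: -0.1081 × log₂(0.1081) = 0.3470
H(X,Y) = 2.9908 bits


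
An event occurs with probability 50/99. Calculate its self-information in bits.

Information content I(x) = -log₂(p(x))
I = -log₂(50/99) = -log₂(0.5051)
I = 0.9855 bits


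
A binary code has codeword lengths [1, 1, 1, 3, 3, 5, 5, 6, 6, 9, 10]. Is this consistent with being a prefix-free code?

Kraft inequality: Σ 2^(-l_i) ≤ 1 for prefix-free code
Calculating: 2^(-1) + 2^(-1) + 2^(-1) + 2^(-3) + 2^(-3) + 2^(-5) + 2^(-5) + 2^(-6) + 2^(-6) + 2^(-9) + 2^(-10)
= 0.5 + 0.5 + 0.5 + 0.125 + 0.125 + 0.03125 + 0.03125 + 0.015625 + 0.015625 + 0.001953125 + 0.0009765625
= 1.8467
Since 1.8467 > 1, prefix-free code does not exist


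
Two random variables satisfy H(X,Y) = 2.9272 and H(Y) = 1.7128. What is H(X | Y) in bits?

Chain rule: H(X,Y) = H(X|Y) + H(Y)
H(X|Y) = H(X,Y) - H(Y) = 2.9272 - 1.7128 = 1.2144 bits


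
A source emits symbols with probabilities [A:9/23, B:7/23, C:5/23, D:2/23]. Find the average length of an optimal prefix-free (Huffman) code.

Huffman tree construction:
Combine smallest probabilities repeatedly
Resulting codes:
  A: 0 (length 1)
  B: 10 (length 2)
  C: 111 (length 3)
  D: 110 (length 3)
Average length = Σ p(s) × length(s) = 1.9130 bits


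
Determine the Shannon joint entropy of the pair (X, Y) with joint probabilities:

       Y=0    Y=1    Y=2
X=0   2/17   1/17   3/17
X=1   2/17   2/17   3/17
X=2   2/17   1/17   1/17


H(X,Y) = -Σ p(x,y) log₂ p(x,y)
  p(0,0)=2/17: -0.1176 × log₂(0.1176) = 0.3632
  p(0,1)=1/17: -0.0588 × log₂(0.0588) = 0.2404
  p(0,2)=3/17: -0.1765 × log₂(0.1765) = 0.4416
  p(1,0)=2/17: -0.1176 × log₂(0.1176) = 0.3632
  p(1,1)=2/17: -0.1176 × log₂(0.1176) = 0.3632
  p(1,2)=3/17: -0.1765 × log₂(0.1765) = 0.4416
  p(2,0)=2/17: -0.1176 × log₂(0.1176) = 0.3632
  p(2,1)=1/17: -0.0588 × log₂(0.0588) = 0.2404
  p(2,2)=1/17: -0.0588 × log₂(0.0588) = 0.2404
H(X,Y) = 3.0575 bits


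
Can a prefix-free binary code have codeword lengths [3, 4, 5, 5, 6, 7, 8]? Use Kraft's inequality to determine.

Kraft inequality: Σ 2^(-l_i) ≤ 1 for prefix-free code
Calculating: 2^(-3) + 2^(-4) + 2^(-5) + 2^(-5) + 2^(-6) + 2^(-7) + 2^(-8)
= 0.125 + 0.0625 + 0.03125 + 0.03125 + 0.015625 + 0.0078125 + 0.00390625
= 0.2773
Since 0.2773 ≤ 1, prefix-free code exists


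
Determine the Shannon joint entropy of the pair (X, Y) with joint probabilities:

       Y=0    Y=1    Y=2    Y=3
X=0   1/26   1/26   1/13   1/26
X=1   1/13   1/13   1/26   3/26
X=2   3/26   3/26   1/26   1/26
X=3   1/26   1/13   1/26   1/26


H(X,Y) = -Σ p(x,y) log₂ p(x,y)
  p(0,0)=1/26: -0.0385 × log₂(0.0385) = 0.1808
  p(0,1)=1/26: -0.0385 × log₂(0.0385) = 0.1808
  p(0,2)=1/13: -0.0769 × log₂(0.0769) = 0.2846
  p(0,3)=1/26: -0.0385 × log₂(0.0385) = 0.1808
  p(1,0)=1/13: -0.0769 × log₂(0.0769) = 0.2846
  p(1,1)=1/13: -0.0769 × log₂(0.0769) = 0.2846
  p(1,2)=1/26: -0.0385 × log₂(0.0385) = 0.1808
  p(1,3)=3/26: -0.1154 × log₂(0.1154) = 0.3595
  p(2,0)=3/26: -0.1154 × log₂(0.1154) = 0.3595
  p(2,1)=3/26: -0.1154 × log₂(0.1154) = 0.3595
  p(2,2)=1/26: -0.0385 × log₂(0.0385) = 0.1808
  p(2,3)=1/26: -0.0385 × log₂(0.0385) = 0.1808
  p(3,0)=1/26: -0.0385 × log₂(0.0385) = 0.1808
  p(3,1)=1/13: -0.0769 × log₂(0.0769) = 0.2846
  p(3,2)=1/26: -0.0385 × log₂(0.0385) = 0.1808
  p(3,3)=1/26: -0.0385 × log₂(0.0385) = 0.1808
H(X,Y) = 3.8441 bits


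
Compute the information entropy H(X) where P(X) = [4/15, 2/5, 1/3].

H(X) = -Σ p(x) log₂ p(x)
  -4/15 × log₂(4/15) = 0.5085
  -2/5 × log₂(2/5) = 0.5288
  -1/3 × log₂(1/3) = 0.5283
H(X) = 1.5656 bits


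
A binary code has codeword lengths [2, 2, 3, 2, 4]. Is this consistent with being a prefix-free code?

Kraft inequality: Σ 2^(-l_i) ≤ 1 for prefix-free code
Calculating: 2^(-2) + 2^(-2) + 2^(-3) + 2^(-2) + 2^(-4)
= 0.25 + 0.25 + 0.125 + 0.25 + 0.0625
= 0.9375
Since 0.9375 ≤ 1, prefix-free code exists


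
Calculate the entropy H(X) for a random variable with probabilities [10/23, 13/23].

H(X) = -Σ p(x) log₂ p(x)
  -10/23 × log₂(10/23) = 0.5224
  -13/23 × log₂(13/23) = 0.4652
H(X) = 0.9877 bits


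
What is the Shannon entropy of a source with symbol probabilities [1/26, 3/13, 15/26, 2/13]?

H(X) = -Σ p(x) log₂ p(x)
  -1/26 × log₂(1/26) = 0.1808
  -3/13 × log₂(3/13) = 0.4882
  -15/26 × log₂(15/26) = 0.4578
  -2/13 × log₂(2/13) = 0.4155
H(X) = 1.5422 bits


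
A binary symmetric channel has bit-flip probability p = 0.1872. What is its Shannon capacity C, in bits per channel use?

For BSC with error probability p:
C = 1 - H(p) where H(p) is binary entropy
H(0.1872) = -0.1872 × log₂(0.1872) - 0.8128 × log₂(0.8128)
H(p) = 0.6956
C = 1 - 0.6956 = 0.3044 bits/use


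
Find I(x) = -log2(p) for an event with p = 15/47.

Information content I(x) = -log₂(p(x))
I = -log₂(15/47) = -log₂(0.3191)
I = 1.6477 bits


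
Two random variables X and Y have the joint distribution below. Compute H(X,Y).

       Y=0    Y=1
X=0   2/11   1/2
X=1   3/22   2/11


H(X,Y) = -Σ p(x,y) log₂ p(x,y)
  p(0,0)=2/11: -0.1818 × log₂(0.1818) = 0.4472
  p(0,1)=1/2: -0.5000 × log₂(0.5000) = 0.5000
  p(1,0)=3/22: -0.1364 × log₂(0.1364) = 0.3920
  p(1,1)=2/11: -0.1818 × log₂(0.1818) = 0.4472
H(X,Y) = 1.7863 bits


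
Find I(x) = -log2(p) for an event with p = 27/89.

Information content I(x) = -log₂(p(x))
I = -log₂(27/89) = -log₂(0.3034)
I = 1.7208 bits


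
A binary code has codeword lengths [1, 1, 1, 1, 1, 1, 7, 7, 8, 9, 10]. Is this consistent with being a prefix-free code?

Kraft inequality: Σ 2^(-l_i) ≤ 1 for prefix-free code
Calculating: 2^(-1) + 2^(-1) + 2^(-1) + 2^(-1) + 2^(-1) + 2^(-1) + 2^(-7) + 2^(-7) + 2^(-8) + 2^(-9) + 2^(-10)
= 0.5 + 0.5 + 0.5 + 0.5 + 0.5 + 0.5 + 0.0078125 + 0.0078125 + 0.00390625 + 0.001953125 + 0.0009765625
= 3.0225
Since 3.0225 > 1, prefix-free code does not exist


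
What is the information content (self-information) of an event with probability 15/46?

Information content I(x) = -log₂(p(x))
I = -log₂(15/46) = -log₂(0.3261)
I = 1.6167 bits


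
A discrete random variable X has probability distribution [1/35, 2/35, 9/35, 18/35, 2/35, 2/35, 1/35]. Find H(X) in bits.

H(X) = -Σ p(x) log₂ p(x)
  -1/35 × log₂(1/35) = 0.1466
  -2/35 × log₂(2/35) = 0.2360
  -9/35 × log₂(9/35) = 0.5038
  -18/35 × log₂(18/35) = 0.4934
  -2/35 × log₂(2/35) = 0.2360
  -2/35 × log₂(2/35) = 0.2360
  -1/35 × log₂(1/35) = 0.1466
H(X) = 1.9982 bits


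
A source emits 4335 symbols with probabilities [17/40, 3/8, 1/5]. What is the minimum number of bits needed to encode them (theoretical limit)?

Entropy H = 1.5197 bits/symbol
Minimum bits = H × n = 1.5197 × 4335
= 6587.78 bits


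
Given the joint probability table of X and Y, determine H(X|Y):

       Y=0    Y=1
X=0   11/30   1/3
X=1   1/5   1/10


H(X|Y) = Σ_y p(y) H(X|Y=y)
  p(Y=0) = 17/30, H(X|Y=0) = 0.9367
  p(Y=1) = 13/30, H(X|Y=1) = 0.7793
H(X|Y) = 0.5667×0.9367 + 0.4333×0.7793 = 0.8685 bits


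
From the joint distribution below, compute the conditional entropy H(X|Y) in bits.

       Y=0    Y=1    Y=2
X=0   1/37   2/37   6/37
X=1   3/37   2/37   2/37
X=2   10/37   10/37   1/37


H(X|Y) = Σ_y p(y) H(X|Y=y)
  p(Y=0) = 14/37, H(X|Y=0) = 1.0949
  p(Y=1) = 14/37, H(X|Y=1) = 1.1488
  p(Y=2) = 9/37, H(X|Y=2) = 1.2244
H(X|Y) = 0.3784×1.0949 + 0.3784×1.1488 + 0.2432×1.2244 = 1.1468 bits


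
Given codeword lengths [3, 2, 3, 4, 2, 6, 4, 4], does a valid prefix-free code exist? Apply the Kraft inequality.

Kraft inequality: Σ 2^(-l_i) ≤ 1 for prefix-free code
Calculating: 2^(-3) + 2^(-2) + 2^(-3) + 2^(-4) + 2^(-2) + 2^(-6) + 2^(-4) + 2^(-4)
= 0.125 + 0.25 + 0.125 + 0.0625 + 0.25 + 0.015625 + 0.0625 + 0.0625
= 0.9531
Since 0.9531 ≤ 1, prefix-free code exists


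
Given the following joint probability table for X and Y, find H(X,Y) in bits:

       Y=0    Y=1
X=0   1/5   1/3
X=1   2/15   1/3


H(X,Y) = -Σ p(x,y) log₂ p(x,y)
  p(0,0)=1/5: -0.2000 × log₂(0.2000) = 0.4644
  p(0,1)=1/3: -0.3333 × log₂(0.3333) = 0.5283
  p(1,0)=2/15: -0.1333 × log₂(0.1333) = 0.3876
  p(1,1)=1/3: -0.3333 × log₂(0.3333) = 0.5283
H(X,Y) = 1.9086 bits


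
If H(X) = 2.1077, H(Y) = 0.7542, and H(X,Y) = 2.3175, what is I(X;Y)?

I(X;Y) = H(X) + H(Y) - H(X,Y)
I(X;Y) = 2.1077 + 0.7542 - 2.3175 = 0.5444 bits


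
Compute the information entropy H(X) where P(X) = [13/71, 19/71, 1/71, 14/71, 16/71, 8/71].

H(X) = -Σ p(x) log₂ p(x)
  -13/71 × log₂(13/71) = 0.4485
  -19/71 × log₂(19/71) = 0.5089
  -1/71 × log₂(1/71) = 0.0866
  -14/71 × log₂(14/71) = 0.4619
  -16/71 × log₂(16/71) = 0.4845
  -8/71 × log₂(8/71) = 0.3549
H(X) = 2.3452 bits


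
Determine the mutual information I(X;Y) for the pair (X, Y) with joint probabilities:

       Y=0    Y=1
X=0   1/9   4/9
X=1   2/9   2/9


H(X) = 0.9911, H(Y) = 0.9183, H(X,Y) = 1.8366
I(X;Y) = H(X) + H(Y) - H(X,Y) = 0.0728 bits


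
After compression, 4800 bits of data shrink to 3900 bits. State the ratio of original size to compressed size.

Compression ratio = Original / Compressed
= 4800 / 3900 = 1.23:1


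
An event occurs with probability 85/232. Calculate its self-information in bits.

Information content I(x) = -log₂(p(x))
I = -log₂(85/232) = -log₂(0.3664)
I = 1.4486 bits


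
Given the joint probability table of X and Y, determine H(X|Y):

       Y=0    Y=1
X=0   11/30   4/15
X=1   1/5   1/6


H(X|Y) = Σ_y p(y) H(X|Y=y)
  p(Y=0) = 17/30, H(X|Y=0) = 0.9367
  p(Y=1) = 13/30, H(X|Y=1) = 0.9612
H(X|Y) = 0.5667×0.9367 + 0.4333×0.9612 = 0.9473 bits


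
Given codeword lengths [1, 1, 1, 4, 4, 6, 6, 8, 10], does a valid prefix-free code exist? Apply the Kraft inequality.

Kraft inequality: Σ 2^(-l_i) ≤ 1 for prefix-free code
Calculating: 2^(-1) + 2^(-1) + 2^(-1) + 2^(-4) + 2^(-4) + 2^(-6) + 2^(-6) + 2^(-8) + 2^(-10)
= 0.5 + 0.5 + 0.5 + 0.0625 + 0.0625 + 0.015625 + 0.015625 + 0.00390625 + 0.0009765625
= 1.6611
Since 1.6611 > 1, prefix-free code does not exist


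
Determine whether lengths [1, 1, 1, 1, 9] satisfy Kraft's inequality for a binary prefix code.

Kraft inequality: Σ 2^(-l_i) ≤ 1 for prefix-free code
Calculating: 2^(-1) + 2^(-1) + 2^(-1) + 2^(-1) + 2^(-9)
= 0.5 + 0.5 + 0.5 + 0.5 + 0.001953125
= 2.0020
Since 2.0020 > 1, prefix-free code does not exist


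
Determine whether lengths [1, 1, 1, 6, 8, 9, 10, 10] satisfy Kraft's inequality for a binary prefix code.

Kraft inequality: Σ 2^(-l_i) ≤ 1 for prefix-free code
Calculating: 2^(-1) + 2^(-1) + 2^(-1) + 2^(-6) + 2^(-8) + 2^(-9) + 2^(-10) + 2^(-10)
= 0.5 + 0.5 + 0.5 + 0.015625 + 0.00390625 + 0.001953125 + 0.0009765625 + 0.0009765625
= 1.5234
Since 1.5234 > 1, prefix-free code does not exist
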